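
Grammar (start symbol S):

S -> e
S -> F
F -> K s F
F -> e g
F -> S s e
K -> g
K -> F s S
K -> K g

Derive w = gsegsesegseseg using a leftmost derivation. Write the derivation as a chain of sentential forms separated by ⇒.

S ⇒ F   [S -> F]
F ⇒ KsF   [F -> K s F]
KsF ⇒ FsSsF   [K -> F s S]
FsSsF ⇒ KsFsSsF   [F -> K s F]
KsFsSsF ⇒ FsSsFsSsF   [K -> F s S]
FsSsFsSsF ⇒ KsFsSsFsSsF   [F -> K s F]
KsFsSsFsSsF ⇒ gsFsSsFsSsF   [K -> g]
gsFsSsFsSsF ⇒ gsegsSsFsSsF   [F -> e g]
gsegsSsFsSsF ⇒ gsegsesFsSsF   [S -> e]
gsegsesFsSsF ⇒ gsegsesegsSsF   [F -> e g]
gsegsesegsSsF ⇒ gsegsesegsesF   [S -> e]
gsegsesegsesF ⇒ gsegsesegseseg   [F -> e g]

S ⇒ F ⇒ KsF ⇒ FsSsF ⇒ KsFsSsF ⇒ FsSsFsSsF ⇒ KsFsSsFsSsF ⇒ gsFsSsFsSsF ⇒ gsegsSsFsSsF ⇒ gsegsesFsSsF ⇒ gsegsesegsSsF ⇒ gsegsesegsesF ⇒ gsegsesegseseg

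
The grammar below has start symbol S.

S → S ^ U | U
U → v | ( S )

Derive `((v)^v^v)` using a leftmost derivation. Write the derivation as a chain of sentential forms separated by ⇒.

S ⇒ U ⇒ (S) ⇒ (S^U) ⇒ (S^U^U) ⇒ (U^U^U) ⇒ ((S)^U^U) ⇒ ((U)^U^U) ⇒ ((v)^U^U) ⇒ ((v)^v^U) ⇒ ((v)^v^v)

S ⇒ U   [S → U]
U ⇒ (S)   [U → ( S )]
(S) ⇒ (S^U)   [S → S ^ U]
(S^U) ⇒ (S^U^U)   [S → S ^ U]
(S^U^U) ⇒ (U^U^U)   [S → U]
(U^U^U) ⇒ ((S)^U^U)   [U → ( S )]
((S)^U^U) ⇒ ((U)^U^U)   [S → U]
((U)^U^U) ⇒ ((v)^U^U)   [U → v]
((v)^U^U) ⇒ ((v)^v^U)   [U → v]
((v)^v^U) ⇒ ((v)^v^v)   [U → v]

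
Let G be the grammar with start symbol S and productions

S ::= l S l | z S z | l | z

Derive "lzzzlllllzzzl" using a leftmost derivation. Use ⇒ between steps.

S ⇒ lSl   [S ::= l S l]
lSl ⇒ lzSzl   [S ::= z S z]
lzSzl ⇒ lzzSzzl   [S ::= z S z]
lzzSzzl ⇒ lzzzSzzzl   [S ::= z S z]
lzzzSzzzl ⇒ lzzzlSlzzzl   [S ::= l S l]
lzzzlSlzzzl ⇒ lzzzllSllzzzl   [S ::= l S l]
lzzzllSllzzzl ⇒ lzzzlllllzzzl   [S ::= l]

S⇒lSl⇒lzSzl⇒lzzSzzl⇒lzzzSzzzl⇒lzzzlSlzzzl⇒lzzzllSllzzzl⇒lzzzlllllzzzl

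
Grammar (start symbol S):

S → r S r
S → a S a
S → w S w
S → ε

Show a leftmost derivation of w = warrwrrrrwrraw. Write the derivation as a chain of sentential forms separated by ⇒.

S ⇒ wSw   [S → w S w]
wSw ⇒ waSaw   [S → a S a]
waSaw ⇒ warSraw   [S → r S r]
warSraw ⇒ warrSrraw   [S → r S r]
warrSrraw ⇒ warrwSwrraw   [S → w S w]
warrwSwrraw ⇒ warrwrSrwrraw   [S → r S r]
warrwrSrwrraw ⇒ warrwrrSrrwrraw   [S → r S r]
warrwrrSrrwrraw ⇒ warrwrrrrwrraw   [S → ε]

S⇒wSw⇒waSaw⇒warSraw⇒warrSrraw⇒warrwSwrraw⇒warrwrSrwrraw⇒warrwrrSrrwrraw⇒warrwrrrrwrraw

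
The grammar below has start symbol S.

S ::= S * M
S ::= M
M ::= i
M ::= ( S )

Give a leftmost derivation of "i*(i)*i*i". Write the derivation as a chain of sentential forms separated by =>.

S => S*M => S*M*M => S*M*M*M => M*M*M*M => i*M*M*M => i*(S)*M*M => i*(M)*M*M => i*(i)*M*M => i*(i)*i*M => i*(i)*i*i

S => S*M   [S ::= S * M]
S*M => S*M*M   [S ::= S * M]
S*M*M => S*M*M*M   [S ::= S * M]
S*M*M*M => M*M*M*M   [S ::= M]
M*M*M*M => i*M*M*M   [M ::= i]
i*M*M*M => i*(S)*M*M   [M ::= ( S )]
i*(S)*M*M => i*(M)*M*M   [S ::= M]
i*(M)*M*M => i*(i)*M*M   [M ::= i]
i*(i)*M*M => i*(i)*i*M   [M ::= i]
i*(i)*i*M => i*(i)*i*i   [M ::= i]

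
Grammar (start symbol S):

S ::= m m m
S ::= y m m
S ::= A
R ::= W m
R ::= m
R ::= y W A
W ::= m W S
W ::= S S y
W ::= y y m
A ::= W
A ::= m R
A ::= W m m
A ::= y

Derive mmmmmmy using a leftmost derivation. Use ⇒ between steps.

S ⇒ A ⇒ W ⇒ SSy ⇒ mmmSy ⇒ mmmmmmy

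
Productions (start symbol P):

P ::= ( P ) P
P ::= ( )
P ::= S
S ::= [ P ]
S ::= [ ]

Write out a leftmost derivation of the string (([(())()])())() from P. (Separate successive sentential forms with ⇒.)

P ⇒ (P)P ⇒ ((P)P)P ⇒ ((S)P)P ⇒ (([P])P)P ⇒ (([(P)P])P)P ⇒ (([(())P])P)P ⇒ (([(())()])P)P ⇒ (([(())()])())P ⇒ (([(())()])())()

P ⇒ (P)P   [P ::= ( P ) P]
(P)P ⇒ ((P)P)P   [P ::= ( P ) P]
((P)P)P ⇒ ((S)P)P   [P ::= S]
((S)P)P ⇒ (([P])P)P   [S ::= [ P ]]
(([P])P)P ⇒ (([(P)P])P)P   [P ::= ( P ) P]
(([(P)P])P)P ⇒ (([(())P])P)P   [P ::= ( )]
(([(())P])P)P ⇒ (([(())()])P)P   [P ::= ( )]
(([(())()])P)P ⇒ (([(())()])())P   [P ::= ( )]
(([(())()])())P ⇒ (([(())()])())()   [P ::= ( )]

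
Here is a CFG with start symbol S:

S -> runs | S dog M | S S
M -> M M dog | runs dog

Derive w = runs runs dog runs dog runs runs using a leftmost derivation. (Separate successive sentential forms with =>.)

S => S S   [S -> S S]
S S => S S S   [S -> S S]
S S S => S dog M S S   [S -> S dog M]
S dog M S S => S S dog M S S   [S -> S S]
S S dog M S S => runs S dog M S S   [S -> runs]
runs S dog M S S => runs runs dog M S S   [S -> runs]
runs runs dog M S S => runs runs dog runs dog S S   [M -> runs dog]
runs runs dog runs dog S S => runs runs dog runs dog runs S   [S -> runs]
runs runs dog runs dog runs S => runs runs dog runs dog runs runs   [S -> runs]

S => S S => S S S => S dog M S S => S S dog M S S => runs S dog M S S => runs runs dog M S S => runs runs dog runs dog S S => runs runs dog runs dog runs S => runs runs dog runs dog runs runs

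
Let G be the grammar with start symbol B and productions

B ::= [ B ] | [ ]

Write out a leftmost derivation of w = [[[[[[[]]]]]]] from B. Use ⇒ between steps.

B ⇒ [B] ⇒ [[B]] ⇒ [[[B]]] ⇒ [[[[B]]]] ⇒ [[[[[B]]]]] ⇒ [[[[[[B]]]]]] ⇒ [[[[[[[]]]]]]]

B ⇒ [B]   [B ::= [ B ]]
[B] ⇒ [[B]]   [B ::= [ B ]]
[[B]] ⇒ [[[B]]]   [B ::= [ B ]]
[[[B]]] ⇒ [[[[B]]]]   [B ::= [ B ]]
[[[[B]]]] ⇒ [[[[[B]]]]]   [B ::= [ B ]]
[[[[[B]]]]] ⇒ [[[[[[B]]]]]]   [B ::= [ B ]]
[[[[[[B]]]]]] ⇒ [[[[[[[]]]]]]]   [B ::= [ ]]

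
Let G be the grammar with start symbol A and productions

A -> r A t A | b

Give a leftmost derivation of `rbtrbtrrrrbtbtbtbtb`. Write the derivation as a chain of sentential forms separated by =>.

A => rAtA   [A -> r A t A]
rAtA => rbtA   [A -> b]
rbtA => rbtrAtA   [A -> r A t A]
rbtrAtA => rbtrbtA   [A -> b]
rbtrbtA => rbtrbtrAtA   [A -> r A t A]
rbtrbtrAtA => rbtrbtrrAtAtA   [A -> r A t A]
rbtrbtrrAtAtA => rbtrbtrrrAtAtAtA   [A -> r A t A]
rbtrbtrrrAtAtAtA => rbtrbtrrrrAtAtAtAtA   [A -> r A t A]
rbtrbtrrrrAtAtAtAtA => rbtrbtrrrrbtAtAtAtA   [A -> b]
rbtrbtrrrrbtAtAtAtA => rbtrbtrrrrbtbtAtAtA   [A -> b]
rbtrbtrrrrbtbtAtAtA => rbtrbtrrrrbtbtbtAtA   [A -> b]
rbtrbtrrrrbtbtbtAtA => rbtrbtrrrrbtbtbtbtA   [A -> b]
rbtrbtrrrrbtbtbtbtA => rbtrbtrrrrbtbtbtbtb   [A -> b]

A => rAtA => rbtA => rbtrAtA => rbtrbtA => rbtrbtrAtA => rbtrbtrrAtAtA => rbtrbtrrrAtAtAtA => rbtrbtrrrrAtAtAtAtA => rbtrbtrrrrbtAtAtAtA => rbtrbtrrrrbtbtAtAtA => rbtrbtrrrrbtbtbtAtA => rbtrbtrrrrbtbtbtbtA => rbtrbtrrrrbtbtbtbtb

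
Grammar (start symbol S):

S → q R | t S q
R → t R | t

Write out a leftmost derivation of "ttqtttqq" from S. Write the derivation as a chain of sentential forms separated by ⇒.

S ⇒ tSq ⇒ ttSqq ⇒ ttqRqq ⇒ ttqtRqq ⇒ ttqttRqq ⇒ ttqtttqq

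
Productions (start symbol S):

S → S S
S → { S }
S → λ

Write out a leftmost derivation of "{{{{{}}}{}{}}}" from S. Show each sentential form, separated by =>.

S => {S}   [S → { S }]
{S} => {{S}}   [S → { S }]
{{S}} => {{SS}}   [S → S S]
{{SS}} => {{SSS}}   [S → S S]
{{SSS}} => {{{S}SS}}   [S → { S }]
{{{S}SS}} => {{{{S}}SS}}   [S → { S }]
{{{{S}}SS}} => {{{{{S}}}SS}}   [S → { S }]
{{{{{S}}}SS}} => {{{{{}}}SS}}   [S → λ]
{{{{{}}}SS}} => {{{{{}}}{S}S}}   [S → { S }]
{{{{{}}}{S}S}} => {{{{{}}}{}S}}   [S → λ]
{{{{{}}}{}S}} => {{{{{}}}{}{S}}}   [S → { S }]
{{{{{}}}{}{S}}} => {{{{{}}}{}{}}}   [S → λ]

S=>{S}=>{{S}}=>{{SS}}=>{{SSS}}=>{{{S}SS}}=>{{{{S}}SS}}=>{{{{{S}}}SS}}=>{{{{{}}}SS}}=>{{{{{}}}{S}S}}=>{{{{{}}}{}S}}=>{{{{{}}}{}{S}}}=>{{{{{}}}{}{}}}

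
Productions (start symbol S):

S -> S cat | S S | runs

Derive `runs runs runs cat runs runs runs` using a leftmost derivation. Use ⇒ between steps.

S ⇒ S S   [S -> S S]
S S ⇒ S S S   [S -> S S]
S S S ⇒ S S S S   [S -> S S]
S S S S ⇒ S cat S S S   [S -> S cat]
S cat S S S ⇒ S S cat S S S   [S -> S S]
S S cat S S S ⇒ runs S cat S S S   [S -> runs]
runs S cat S S S ⇒ runs S S cat S S S   [S -> S S]
runs S S cat S S S ⇒ runs runs S cat S S S   [S -> runs]
runs runs S cat S S S ⇒ runs runs runs cat S S S   [S -> runs]
runs runs runs cat S S S ⇒ runs runs runs cat runs S S   [S -> runs]
runs runs runs cat runs S S ⇒ runs runs runs cat runs runs S   [S -> runs]
runs runs runs cat runs runs S ⇒ runs runs runs cat runs runs runs   [S -> runs]

S ⇒ S S ⇒ S S S ⇒ S S S S ⇒ S cat S S S ⇒ S S cat S S S ⇒ runs S cat S S S ⇒ runs S S cat S S S ⇒ runs runs S cat S S S ⇒ runs runs runs cat S S S ⇒ runs runs runs cat runs S S ⇒ runs runs runs cat runs runs S ⇒ runs runs runs cat runs runs runs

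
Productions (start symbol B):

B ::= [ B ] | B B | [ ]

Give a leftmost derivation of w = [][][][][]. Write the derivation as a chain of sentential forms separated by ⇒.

B ⇒ BB ⇒ BBB ⇒ BBBB ⇒ BBBBB ⇒ []BBBB ⇒ [][]BBB ⇒ [][][]BB ⇒ [][][][]B ⇒ [][][][][]

B ⇒ BB   [B ::= B B]
BB ⇒ BBB   [B ::= B B]
BBB ⇒ BBBB   [B ::= B B]
BBBB ⇒ BBBBB   [B ::= B B]
BBBBB ⇒ []BBBB   [B ::= [ ]]
[]BBBB ⇒ [][]BBB   [B ::= [ ]]
[][]BBB ⇒ [][][]BB   [B ::= [ ]]
[][][]BB ⇒ [][][][]B   [B ::= [ ]]
[][][][]B ⇒ [][][][][]   [B ::= [ ]]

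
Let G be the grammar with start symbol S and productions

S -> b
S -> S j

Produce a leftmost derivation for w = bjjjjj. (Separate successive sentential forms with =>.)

S => Sj   [S -> S j]
Sj => Sjj   [S -> S j]
Sjj => Sjjj   [S -> S j]
Sjjj => Sjjjj   [S -> S j]
Sjjjj => Sjjjjj   [S -> S j]
Sjjjjj => bjjjjj   [S -> b]

S => Sj => Sjj => Sjjj => Sjjjj => Sjjjjj => bjjjjj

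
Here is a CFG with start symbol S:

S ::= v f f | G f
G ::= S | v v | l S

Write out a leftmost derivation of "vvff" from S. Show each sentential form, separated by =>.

S=>Gf=>Sf=>Gff=>vvff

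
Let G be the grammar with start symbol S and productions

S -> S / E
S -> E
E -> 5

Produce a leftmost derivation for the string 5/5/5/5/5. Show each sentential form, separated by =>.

S => S/E   [S -> S / E]
S/E => S/E/E   [S -> S / E]
S/E/E => S/E/E/E   [S -> S / E]
S/E/E/E => S/E/E/E/E   [S -> S / E]
S/E/E/E/E => E/E/E/E/E   [S -> E]
E/E/E/E/E => 5/E/E/E/E   [E -> 5]
5/E/E/E/E => 5/5/E/E/E   [E -> 5]
5/5/E/E/E => 5/5/5/E/E   [E -> 5]
5/5/5/E/E => 5/5/5/5/E   [E -> 5]
5/5/5/5/E => 5/5/5/5/5   [E -> 5]

S => S/E => S/E/E => S/E/E/E => S/E/E/E/E => E/E/E/E/E => 5/E/E/E/E => 5/5/E/E/E => 5/5/5/E/E => 5/5/5/5/E => 5/5/5/5/5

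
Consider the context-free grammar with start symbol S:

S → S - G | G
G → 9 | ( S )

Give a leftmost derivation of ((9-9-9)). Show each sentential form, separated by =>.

S => G   [S → G]
G => (S)   [G → ( S )]
(S) => (G)   [S → G]
(G) => ((S))   [G → ( S )]
((S)) => ((S-G))   [S → S - G]
((S-G)) => ((S-G-G))   [S → S - G]
((S-G-G)) => ((G-G-G))   [S → G]
((G-G-G)) => ((9-G-G))   [G → 9]
((9-G-G)) => ((9-9-G))   [G → 9]
((9-9-G)) => ((9-9-9))   [G → 9]

S => G => (S) => (G) => ((S)) => ((S-G)) => ((S-G-G)) => ((G-G-G)) => ((9-G-G)) => ((9-9-G)) => ((9-9-9))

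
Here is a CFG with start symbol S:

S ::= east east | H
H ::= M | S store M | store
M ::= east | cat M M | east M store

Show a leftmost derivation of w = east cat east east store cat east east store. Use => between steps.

S => H => M => east M store => east cat M M store => east cat east M store M store => east cat east east store M store => east cat east east store cat M M store => east cat east east store cat east M store => east cat east east store cat east east store

S => H   [S ::= H]
H => M   [H ::= M]
M => east M store   [M ::= east M store]
east M store => east cat M M store   [M ::= cat M M]
east cat M M store => east cat east M store M store   [M ::= east M store]
east cat east M store M store => east cat east east store M store   [M ::= east]
east cat east east store M store => east cat east east store cat M M store   [M ::= cat M M]
east cat east east store cat M M store => east cat east east store cat east M store   [M ::= east]
east cat east east store cat east M store => east cat east east store cat east east store   [M ::= east]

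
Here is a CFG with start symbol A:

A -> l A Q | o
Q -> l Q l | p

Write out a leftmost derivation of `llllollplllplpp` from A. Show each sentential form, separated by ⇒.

A ⇒ lAQ   [A -> l A Q]
lAQ ⇒ llAQQ   [A -> l A Q]
llAQQ ⇒ lllAQQQ   [A -> l A Q]
lllAQQQ ⇒ llllAQQQQ   [A -> l A Q]
llllAQQQQ ⇒ lllloQQQQ   [A -> o]
lllloQQQQ ⇒ llllolQlQQQ   [Q -> l Q l]
llllolQlQQQ ⇒ llllollQllQQQ   [Q -> l Q l]
llllollQllQQQ ⇒ llllollpllQQQ   [Q -> p]
llllollpllQQQ ⇒ llllollplllQlQQ   [Q -> l Q l]
llllollplllQlQQ ⇒ llllollplllplQQ   [Q -> p]
llllollplllplQQ ⇒ llllollplllplpQ   [Q -> p]
llllollplllplpQ ⇒ llllollplllplpp   [Q -> p]

A⇒lAQ⇒llAQQ⇒lllAQQQ⇒llllAQQQQ⇒lllloQQQQ⇒llllolQlQQQ⇒llllollQllQQQ⇒llllollpllQQQ⇒llllollplllQlQQ⇒llllollplllplQQ⇒llllollplllplpQ⇒llllollplllplpp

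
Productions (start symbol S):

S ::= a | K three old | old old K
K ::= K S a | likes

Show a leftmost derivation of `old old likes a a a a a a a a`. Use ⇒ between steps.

S ⇒ old old K ⇒ old old K S a ⇒ old old K S a S a ⇒ old old K S a S a S a ⇒ old old K S a S a S a S a ⇒ old old likes S a S a S a S a ⇒ old old likes a a S a S a S a ⇒ old old likes a a a a S a S a ⇒ old old likes a a a a a a S a ⇒ old old likes a a a a a a a a

S ⇒ old old K   [S ::= old old K]
old old K ⇒ old old K S a   [K ::= K S a]
old old K S a ⇒ old old K S a S a   [K ::= K S a]
old old K S a S a ⇒ old old K S a S a S a   [K ::= K S a]
old old K S a S a S a ⇒ old old K S a S a S a S a   [K ::= K S a]
old old K S a S a S a S a ⇒ old old likes S a S a S a S a   [K ::= likes]
old old likes S a S a S a S a ⇒ old old likes a a S a S a S a   [S ::= a]
old old likes a a S a S a S a ⇒ old old likes a a a a S a S a   [S ::= a]
old old likes a a a a S a S a ⇒ old old likes a a a a a a S a   [S ::= a]
old old likes a a a a a a S a ⇒ old old likes a a a a a a a a   [S ::= a]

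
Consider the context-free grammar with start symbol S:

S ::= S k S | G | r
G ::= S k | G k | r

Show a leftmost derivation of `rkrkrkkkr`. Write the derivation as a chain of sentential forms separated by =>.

S => SkS => SkSkS => SkSkSkS => rkSkSkS => rkGkSkS => rkrkSkS => rkrkGkS => rkrkGkkS => rkrkGkkkS => rkrkrkkkS => rkrkrkkkr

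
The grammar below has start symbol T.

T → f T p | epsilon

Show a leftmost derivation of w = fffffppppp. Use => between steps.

T => fTp => ffTpp => fffTppp => ffffTpppp => fffffTppppp => fffffppppp

T => fTp   [T → f T p]
fTp => ffTpp   [T → f T p]
ffTpp => fffTppp   [T → f T p]
fffTppp => ffffTpppp   [T → f T p]
ffffTpppp => fffffTppppp   [T → f T p]
fffffTppppp => fffffppppp   [T → epsilon]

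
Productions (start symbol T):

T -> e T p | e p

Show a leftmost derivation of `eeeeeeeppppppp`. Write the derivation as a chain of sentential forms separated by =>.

T => eTp => eeTpp => eeeTppp => eeeeTpppp => eeeeeTppppp => eeeeeeTpppppp => eeeeeeeppppppp

T => eTp   [T -> e T p]
eTp => eeTpp   [T -> e T p]
eeTpp => eeeTppp   [T -> e T p]
eeeTppp => eeeeTpppp   [T -> e T p]
eeeeTpppp => eeeeeTppppp   [T -> e T p]
eeeeeTppppp => eeeeeeTpppppp   [T -> e T p]
eeeeeeTpppppp => eeeeeeeppppppp   [T -> e p]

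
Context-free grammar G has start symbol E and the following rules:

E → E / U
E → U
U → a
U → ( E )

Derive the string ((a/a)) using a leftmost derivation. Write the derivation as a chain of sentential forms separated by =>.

E => U => (E) => (U) => ((E)) => ((E/U)) => ((U/U)) => ((a/U)) => ((a/a))

E => U   [E → U]
U => (E)   [U → ( E )]
(E) => (U)   [E → U]
(U) => ((E))   [U → ( E )]
((E)) => ((E/U))   [E → E / U]
((E/U)) => ((U/U))   [E → U]
((U/U)) => ((a/U))   [U → a]
((a/U)) => ((a/a))   [U → a]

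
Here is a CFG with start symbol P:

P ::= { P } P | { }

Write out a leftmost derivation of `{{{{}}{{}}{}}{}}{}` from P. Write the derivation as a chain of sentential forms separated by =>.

P => {P}P => {{P}P}P => {{{P}P}P}P => {{{{}}P}P}P => {{{{}}{P}P}P}P => {{{{}}{{}}P}P}P => {{{{}}{{}}{}}P}P => {{{{}}{{}}{}}{}}P => {{{{}}{{}}{}}{}}{}

P => {P}P   [P ::= { P } P]
{P}P => {{P}P}P   [P ::= { P } P]
{{P}P}P => {{{P}P}P}P   [P ::= { P } P]
{{{P}P}P}P => {{{{}}P}P}P   [P ::= { }]
{{{{}}P}P}P => {{{{}}{P}P}P}P   [P ::= { P } P]
{{{{}}{P}P}P}P => {{{{}}{{}}P}P}P   [P ::= { }]
{{{{}}{{}}P}P}P => {{{{}}{{}}{}}P}P   [P ::= { }]
{{{{}}{{}}{}}P}P => {{{{}}{{}}{}}{}}P   [P ::= { }]
{{{{}}{{}}{}}{}}P => {{{{}}{{}}{}}{}}{}   [P ::= { }]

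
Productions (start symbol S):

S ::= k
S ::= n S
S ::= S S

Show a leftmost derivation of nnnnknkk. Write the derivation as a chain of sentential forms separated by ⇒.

S ⇒ SS ⇒ nSS ⇒ nnSS ⇒ nnnSS ⇒ nnnSSS ⇒ nnnnSSS ⇒ nnnnkSS ⇒ nnnnknSS ⇒ nnnnknkS ⇒ nnnnknkk

S ⇒ SS   [S ::= S S]
SS ⇒ nSS   [S ::= n S]
nSS ⇒ nnSS   [S ::= n S]
nnSS ⇒ nnnSS   [S ::= n S]
nnnSS ⇒ nnnSSS   [S ::= S S]
nnnSSS ⇒ nnnnSSS   [S ::= n S]
nnnnSSS ⇒ nnnnkSS   [S ::= k]
nnnnkSS ⇒ nnnnknSS   [S ::= n S]
nnnnknSS ⇒ nnnnknkS   [S ::= k]
nnnnknkS ⇒ nnnnknkk   [S ::= k]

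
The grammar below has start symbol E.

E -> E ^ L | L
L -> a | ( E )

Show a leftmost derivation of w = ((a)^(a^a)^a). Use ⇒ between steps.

E ⇒ L ⇒ (E) ⇒ (E^L) ⇒ (E^L^L) ⇒ (L^L^L) ⇒ ((E)^L^L) ⇒ ((L)^L^L) ⇒ ((a)^L^L) ⇒ ((a)^(E)^L) ⇒ ((a)^(E^L)^L) ⇒ ((a)^(L^L)^L) ⇒ ((a)^(a^L)^L) ⇒ ((a)^(a^a)^L) ⇒ ((a)^(a^a)^a)

E ⇒ L   [E -> L]
L ⇒ (E)   [L -> ( E )]
(E) ⇒ (E^L)   [E -> E ^ L]
(E^L) ⇒ (E^L^L)   [E -> E ^ L]
(E^L^L) ⇒ (L^L^L)   [E -> L]
(L^L^L) ⇒ ((E)^L^L)   [L -> ( E )]
((E)^L^L) ⇒ ((L)^L^L)   [E -> L]
((L)^L^L) ⇒ ((a)^L^L)   [L -> a]
((a)^L^L) ⇒ ((a)^(E)^L)   [L -> ( E )]
((a)^(E)^L) ⇒ ((a)^(E^L)^L)   [E -> E ^ L]
((a)^(E^L)^L) ⇒ ((a)^(L^L)^L)   [E -> L]
((a)^(L^L)^L) ⇒ ((a)^(a^L)^L)   [L -> a]
((a)^(a^L)^L) ⇒ ((a)^(a^a)^L)   [L -> a]
((a)^(a^a)^L) ⇒ ((a)^(a^a)^a)   [L -> a]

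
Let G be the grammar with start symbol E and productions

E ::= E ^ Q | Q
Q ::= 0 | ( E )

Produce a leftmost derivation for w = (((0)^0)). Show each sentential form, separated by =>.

E=>Q=>(E)=>(Q)=>((E))=>((E^Q))=>((Q^Q))=>(((E)^Q))=>(((Q)^Q))=>(((0)^Q))=>(((0)^0))

E => Q   [E ::= Q]
Q => (E)   [Q ::= ( E )]
(E) => (Q)   [E ::= Q]
(Q) => ((E))   [Q ::= ( E )]
((E)) => ((E^Q))   [E ::= E ^ Q]
((E^Q)) => ((Q^Q))   [E ::= Q]
((Q^Q)) => (((E)^Q))   [Q ::= ( E )]
(((E)^Q)) => (((Q)^Q))   [E ::= Q]
(((Q)^Q)) => (((0)^Q))   [Q ::= 0]
(((0)^Q)) => (((0)^0))   [Q ::= 0]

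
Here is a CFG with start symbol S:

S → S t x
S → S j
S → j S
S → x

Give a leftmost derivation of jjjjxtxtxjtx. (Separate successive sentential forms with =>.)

S=>Stx=>jStx=>jjStx=>jjSjtx=>jjjSjtx=>jjjStxjtx=>jjjStxtxjtx=>jjjjStxtxjtx=>jjjjxtxtxjtx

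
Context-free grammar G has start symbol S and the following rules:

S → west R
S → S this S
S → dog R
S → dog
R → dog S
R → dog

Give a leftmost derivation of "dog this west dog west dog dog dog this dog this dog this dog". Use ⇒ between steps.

S ⇒ S this S ⇒ S this S this S ⇒ S this S this S this S ⇒ dog this S this S this S ⇒ dog this west R this S this S ⇒ dog this west dog S this S this S ⇒ dog this west dog S this S this S this S ⇒ dog this west dog west R this S this S this S ⇒ dog this west dog west dog S this S this S this S ⇒ dog this west dog west dog dog R this S this S this S ⇒ dog this west dog west dog dog dog this S this S this S ⇒ dog this west dog west dog dog dog this dog this S this S ⇒ dog this west dog west dog dog dog this dog this dog this S ⇒ dog this west dog west dog dog dog this dog this dog this dog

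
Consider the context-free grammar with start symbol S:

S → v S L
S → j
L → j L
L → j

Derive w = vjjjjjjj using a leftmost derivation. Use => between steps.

S => vSL => vjL => vjjL => vjjjL => vjjjjL => vjjjjjL => vjjjjjjL => vjjjjjjj

S => vSL   [S → v S L]
vSL => vjL   [S → j]
vjL => vjjL   [L → j L]
vjjL => vjjjL   [L → j L]
vjjjL => vjjjjL   [L → j L]
vjjjjL => vjjjjjL   [L → j L]
vjjjjjL => vjjjjjjL   [L → j L]
vjjjjjjL => vjjjjjjj   [L → j]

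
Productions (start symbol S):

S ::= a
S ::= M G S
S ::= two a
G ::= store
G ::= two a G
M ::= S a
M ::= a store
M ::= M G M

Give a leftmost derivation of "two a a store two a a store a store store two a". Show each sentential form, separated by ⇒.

S ⇒ M G S ⇒ M G M G S ⇒ S a G M G S ⇒ M G S a G M G S ⇒ S a G S a G M G S ⇒ two a a G S a G M G S ⇒ two a a store S a G M G S ⇒ two a a store two a a G M G S ⇒ two a a store two a a store M G S ⇒ two a a store two a a store a store G S ⇒ two a a store two a a store a store store S ⇒ two a a store two a a store a store store two a

S ⇒ M G S   [S ::= M G S]
M G S ⇒ M G M G S   [M ::= M G M]
M G M G S ⇒ S a G M G S   [M ::= S a]
S a G M G S ⇒ M G S a G M G S   [S ::= M G S]
M G S a G M G S ⇒ S a G S a G M G S   [M ::= S a]
S a G S a G M G S ⇒ two a a G S a G M G S   [S ::= two a]
two a a G S a G M G S ⇒ two a a store S a G M G S   [G ::= store]
two a a store S a G M G S ⇒ two a a store two a a G M G S   [S ::= two a]
two a a store two a a G M G S ⇒ two a a store two a a store M G S   [G ::= store]
two a a store two a a store M G S ⇒ two a a store two a a store a store G S   [M ::= a store]
two a a store two a a store a store G S ⇒ two a a store two a a store a store store S   [G ::= store]
two a a store two a a store a store store S ⇒ two a a store two a a store a store store two a   [S ::= two a]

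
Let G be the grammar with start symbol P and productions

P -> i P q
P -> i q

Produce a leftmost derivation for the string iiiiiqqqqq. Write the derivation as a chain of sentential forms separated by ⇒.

P ⇒ iPq   [P -> i P q]
iPq ⇒ iiPqq   [P -> i P q]
iiPqq ⇒ iiiPqqq   [P -> i P q]
iiiPqqq ⇒ iiiiPqqqq   [P -> i P q]
iiiiPqqqq ⇒ iiiiiqqqqq   [P -> i q]

P⇒iPq⇒iiPqq⇒iiiPqqq⇒iiiiPqqqq⇒iiiiiqqqqq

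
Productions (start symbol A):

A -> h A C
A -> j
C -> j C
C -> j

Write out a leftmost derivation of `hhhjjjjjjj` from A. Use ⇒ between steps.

A ⇒ hAC ⇒ hhACC ⇒ hhhACCC ⇒ hhhjCCC ⇒ hhhjjCCC ⇒ hhhjjjCC ⇒ hhhjjjjCC ⇒ hhhjjjjjCC ⇒ hhhjjjjjjC ⇒ hhhjjjjjjj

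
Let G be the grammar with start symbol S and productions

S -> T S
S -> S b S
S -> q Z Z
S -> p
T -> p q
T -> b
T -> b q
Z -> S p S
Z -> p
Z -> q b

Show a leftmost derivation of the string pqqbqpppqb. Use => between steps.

S => TS   [S -> T S]
TS => pqS   [T -> p q]
pqS => pqqZZ   [S -> q Z Z]
pqqZZ => pqqSpSZ   [Z -> S p S]
pqqSpSZ => pqqTSpSZ   [S -> T S]
pqqTSpSZ => pqqbqSpSZ   [T -> b q]
pqqbqSpSZ => pqqbqppSZ   [S -> p]
pqqbqppSZ => pqqbqpppZ   [S -> p]
pqqbqpppZ => pqqbqpppqb   [Z -> q b]

S => TS => pqS => pqqZZ => pqqSpSZ => pqqTSpSZ => pqqbqSpSZ => pqqbqppSZ => pqqbqpppZ => pqqbqpppqb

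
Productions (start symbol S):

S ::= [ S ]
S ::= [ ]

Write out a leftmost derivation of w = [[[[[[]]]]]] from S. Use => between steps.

S => [S] => [[S]] => [[[S]]] => [[[[S]]]] => [[[[[S]]]]] => [[[[[[]]]]]]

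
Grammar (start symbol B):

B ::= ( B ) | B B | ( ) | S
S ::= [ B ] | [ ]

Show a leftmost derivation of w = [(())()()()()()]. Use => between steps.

B => S   [B ::= S]
S => [B]   [S ::= [ B ]]
[B] => [BB]   [B ::= B B]
[BB] => [(B)B]   [B ::= ( B )]
[(B)B] => [(())B]   [B ::= ( )]
[(())B] => [(())BB]   [B ::= B B]
[(())BB] => [(())()B]   [B ::= ( )]
[(())()B] => [(())()BB]   [B ::= B B]
[(())()BB] => [(())()()B]   [B ::= ( )]
[(())()()B] => [(())()()BB]   [B ::= B B]
[(())()()BB] => [(())()()()B]   [B ::= ( )]
[(())()()()B] => [(())()()()BB]   [B ::= B B]
[(())()()()BB] => [(())()()()()B]   [B ::= ( )]
[(())()()()()B] => [(())()()()()()]   [B ::= ( )]

B => S => [B] => [BB] => [(B)B] => [(())B] => [(())BB] => [(())()B] => [(())()BB] => [(())()()B] => [(())()()BB] => [(())()()()B] => [(())()()()BB] => [(())()()()()B] => [(())()()()()()]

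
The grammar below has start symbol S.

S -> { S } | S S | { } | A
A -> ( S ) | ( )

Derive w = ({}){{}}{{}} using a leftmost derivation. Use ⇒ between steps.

S ⇒ SS   [S -> S S]
SS ⇒ SSS   [S -> S S]
SSS ⇒ ASS   [S -> A]
ASS ⇒ (S)SS   [A -> ( S )]
(S)SS ⇒ ({})SS   [S -> { }]
({})SS ⇒ ({}){S}S   [S -> { S }]
({}){S}S ⇒ ({}){{}}S   [S -> { }]
({}){{}}S ⇒ ({}){{}}{S}   [S -> { S }]
({}){{}}{S} ⇒ ({}){{}}{{}}   [S -> { }]

S ⇒ SS ⇒ SSS ⇒ ASS ⇒ (S)SS ⇒ ({})SS ⇒ ({}){S}S ⇒ ({}){{}}S ⇒ ({}){{}}{S} ⇒ ({}){{}}{{}}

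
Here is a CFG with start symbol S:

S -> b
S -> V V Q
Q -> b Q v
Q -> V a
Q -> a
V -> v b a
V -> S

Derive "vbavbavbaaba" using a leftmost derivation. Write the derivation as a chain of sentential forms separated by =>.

S => VVQ   [S -> V V Q]
VVQ => SVQ   [V -> S]
SVQ => VVQVQ   [S -> V V Q]
VVQVQ => vbaVQVQ   [V -> v b a]
vbaVQVQ => vbavbaQVQ   [V -> v b a]
vbavbaQVQ => vbavbaVaVQ   [Q -> V a]
vbavbaVaVQ => vbavbavbaaVQ   [V -> v b a]
vbavbavbaaVQ => vbavbavbaaSQ   [V -> S]
vbavbavbaaSQ => vbavbavbaabQ   [S -> b]
vbavbavbaabQ => vbavbavbaaba   [Q -> a]

S => VVQ => SVQ => VVQVQ => vbaVQVQ => vbavbaQVQ => vbavbaVaVQ => vbavbavbaaVQ => vbavbavbaaSQ => vbavbavbaabQ => vbavbavbaaba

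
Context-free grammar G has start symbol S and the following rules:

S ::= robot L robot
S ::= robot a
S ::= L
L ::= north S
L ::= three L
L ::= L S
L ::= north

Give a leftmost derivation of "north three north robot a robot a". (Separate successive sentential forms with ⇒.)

S ⇒ L ⇒ L S ⇒ L S S ⇒ north S S S ⇒ north L S S ⇒ north three L S S ⇒ north three north S S ⇒ north three north robot a S ⇒ north three north robot a robot a

S ⇒ L   [S ::= L]
L ⇒ L S   [L ::= L S]
L S ⇒ L S S   [L ::= L S]
L S S ⇒ north S S S   [L ::= north S]
north S S S ⇒ north L S S   [S ::= L]
north L S S ⇒ north three L S S   [L ::= three L]
north three L S S ⇒ north three north S S   [L ::= north]
north three north S S ⇒ north three north robot a S   [S ::= robot a]
north three north robot a S ⇒ north three north robot a robot a   [S ::= robot a]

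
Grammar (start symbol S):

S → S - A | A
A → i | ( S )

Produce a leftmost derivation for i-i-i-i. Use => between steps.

S => S-A   [S → S - A]
S-A => S-A-A   [S → S - A]
S-A-A => S-A-A-A   [S → S - A]
S-A-A-A => A-A-A-A   [S → A]
A-A-A-A => i-A-A-A   [A → i]
i-A-A-A => i-i-A-A   [A → i]
i-i-A-A => i-i-i-A   [A → i]
i-i-i-A => i-i-i-i   [A → i]

S => S-A => S-A-A => S-A-A-A => A-A-A-A => i-A-A-A => i-i-A-A => i-i-i-A => i-i-i-i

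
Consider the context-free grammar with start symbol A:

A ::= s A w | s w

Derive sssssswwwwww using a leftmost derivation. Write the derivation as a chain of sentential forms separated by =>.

A=>sAw=>ssAww=>sssAwww=>ssssAwwww=>sssssAwwwww=>sssssswwwwww

A => sAw   [A ::= s A w]
sAw => ssAww   [A ::= s A w]
ssAww => sssAwww   [A ::= s A w]
sssAwww => ssssAwwww   [A ::= s A w]
ssssAwwww => sssssAwwwww   [A ::= s A w]
sssssAwwwww => sssssswwwwww   [A ::= s w]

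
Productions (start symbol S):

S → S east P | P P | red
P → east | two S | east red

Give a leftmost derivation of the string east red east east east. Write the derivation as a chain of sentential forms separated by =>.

S => S east P   [S → S east P]
S east P => P P east P   [S → P P]
P P east P => east red P east P   [P → east red]
east red P east P => east red east east P   [P → east]
east red east east P => east red east east east   [P → east]

S => S east P => P P east P => east red P east P => east red east east P => east red east east east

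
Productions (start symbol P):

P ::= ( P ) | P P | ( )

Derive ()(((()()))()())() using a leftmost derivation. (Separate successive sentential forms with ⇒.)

P ⇒ PP ⇒ ()P ⇒ ()PP ⇒ ()(P)P ⇒ ()(PP)P ⇒ ()(PPP)P ⇒ ()((P)PP)P ⇒ ()(((P))PP)P ⇒ ()(((PP))PP)P ⇒ ()(((()P))PP)P ⇒ ()(((()()))PP)P ⇒ ()(((()()))()P)P ⇒ ()(((()()))()())P ⇒ ()(((()()))()())()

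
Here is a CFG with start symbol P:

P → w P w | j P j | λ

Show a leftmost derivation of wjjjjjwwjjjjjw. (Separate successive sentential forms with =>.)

P => wPw   [P → w P w]
wPw => wjPjw   [P → j P j]
wjPjw => wjjPjjw   [P → j P j]
wjjPjjw => wjjjPjjjw   [P → j P j]
wjjjPjjjw => wjjjjPjjjjw   [P → j P j]
wjjjjPjjjjw => wjjjjjPjjjjjw   [P → j P j]
wjjjjjPjjjjjw => wjjjjjwPwjjjjjw   [P → w P w]
wjjjjjwPwjjjjjw => wjjjjjwwjjjjjw   [P → λ]

P => wPw => wjPjw => wjjPjjw => wjjjPjjjw => wjjjjPjjjjw => wjjjjjPjjjjjw => wjjjjjwPwjjjjjw => wjjjjjwwjjjjjw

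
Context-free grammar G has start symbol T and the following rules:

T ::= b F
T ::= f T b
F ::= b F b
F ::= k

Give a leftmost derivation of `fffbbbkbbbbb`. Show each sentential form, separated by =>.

T => fTb   [T ::= f T b]
fTb => ffTbb   [T ::= f T b]
ffTbb => fffTbbb   [T ::= f T b]
fffTbbb => fffbFbbb   [T ::= b F]
fffbFbbb => fffbbFbbbb   [F ::= b F b]
fffbbFbbbb => fffbbbFbbbbb   [F ::= b F b]
fffbbbFbbbbb => fffbbbkbbbbb   [F ::= k]

T => fTb => ffTbb => fffTbbb => fffbFbbb => fffbbFbbbb => fffbbbFbbbbb => fffbbbkbbbbb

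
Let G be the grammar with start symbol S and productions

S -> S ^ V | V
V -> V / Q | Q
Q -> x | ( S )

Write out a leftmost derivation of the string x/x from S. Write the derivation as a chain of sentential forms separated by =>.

S => V => V/Q => Q/Q => x/Q => x/x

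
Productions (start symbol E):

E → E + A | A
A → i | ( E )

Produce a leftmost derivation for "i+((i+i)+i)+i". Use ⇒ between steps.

E ⇒ E+A   [E → E + A]
E+A ⇒ E+A+A   [E → E + A]
E+A+A ⇒ A+A+A   [E → A]
A+A+A ⇒ i+A+A   [A → i]
i+A+A ⇒ i+(E)+A   [A → ( E )]
i+(E)+A ⇒ i+(E+A)+A   [E → E + A]
i+(E+A)+A ⇒ i+(A+A)+A   [E → A]
i+(A+A)+A ⇒ i+((E)+A)+A   [A → ( E )]
i+((E)+A)+A ⇒ i+((E+A)+A)+A   [E → E + A]
i+((E+A)+A)+A ⇒ i+((A+A)+A)+A   [E → A]
i+((A+A)+A)+A ⇒ i+((i+A)+A)+A   [A → i]
i+((i+A)+A)+A ⇒ i+((i+i)+A)+A   [A → i]
i+((i+i)+A)+A ⇒ i+((i+i)+i)+A   [A → i]
i+((i+i)+i)+A ⇒ i+((i+i)+i)+i   [A → i]

E ⇒ E+A ⇒ E+A+A ⇒ A+A+A ⇒ i+A+A ⇒ i+(E)+A ⇒ i+(E+A)+A ⇒ i+(A+A)+A ⇒ i+((E)+A)+A ⇒ i+((E+A)+A)+A ⇒ i+((A+A)+A)+A ⇒ i+((i+A)+A)+A ⇒ i+((i+i)+A)+A ⇒ i+((i+i)+i)+A ⇒ i+((i+i)+i)+i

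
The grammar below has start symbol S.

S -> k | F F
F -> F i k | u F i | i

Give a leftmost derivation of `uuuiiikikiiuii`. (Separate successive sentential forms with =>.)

S=>FF=>uFiF=>uuFiiF=>uuFikiiF=>uuFikikiiF=>uuuFiikikiiF=>uuuiiikikiiF=>uuuiiikikiiuFi=>uuuiiikikiiuii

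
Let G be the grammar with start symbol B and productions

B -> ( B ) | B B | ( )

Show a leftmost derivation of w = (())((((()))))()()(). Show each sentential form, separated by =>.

B => BB => BBB => (B)BB => (())BB => (())BBB => (())BBBB => (())(B)BBB => (())((B))BBB => (())(((B)))BBB => (())((((B))))BBB => (())((((()))))BBB => (())((((()))))()BB => (())((((()))))()()B => (())((((()))))()()()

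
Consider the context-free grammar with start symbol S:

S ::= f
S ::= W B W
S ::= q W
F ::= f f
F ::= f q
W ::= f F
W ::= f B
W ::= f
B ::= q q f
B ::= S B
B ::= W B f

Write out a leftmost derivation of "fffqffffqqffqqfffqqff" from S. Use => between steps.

S => WBW => fBBW => fWBfBW => ffFBfBW => fffqBfBW => fffqWBffBW => fffqfBBffBW => fffqfWBfBffBW => fffqffFBfBffBW => fffqffffBfBffBW => fffqffffqqffBffBW => fffqffffqqffqqfffBW => fffqffffqqffqqfffqqfW => fffqffffqqffqqfffqqff

S => WBW   [S ::= W B W]
WBW => fBBW   [W ::= f B]
fBBW => fWBfBW   [B ::= W B f]
fWBfBW => ffFBfBW   [W ::= f F]
ffFBfBW => fffqBfBW   [F ::= f q]
fffqBfBW => fffqWBffBW   [B ::= W B f]
fffqWBffBW => fffqfBBffBW   [W ::= f B]
fffqfBBffBW => fffqfWBfBffBW   [B ::= W B f]
fffqfWBfBffBW => fffqffFBfBffBW   [W ::= f F]
fffqffFBfBffBW => fffqffffBfBffBW   [F ::= f f]
fffqffffBfBffBW => fffqffffqqffBffBW   [B ::= q q f]
fffqffffqqffBffBW => fffqffffqqffqqfffBW   [B ::= q q f]
fffqffffqqffqqfffBW => fffqffffqqffqqfffqqfW   [B ::= q q f]
fffqffffqqffqqfffqqfW => fffqffffqqffqqfffqqff   [W ::= f]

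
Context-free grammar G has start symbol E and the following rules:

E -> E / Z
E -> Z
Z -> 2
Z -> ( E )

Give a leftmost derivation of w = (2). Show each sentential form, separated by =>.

E=>Z=>(E)=>(Z)=>(2)

E => Z   [E -> Z]
Z => (E)   [Z -> ( E )]
(E) => (Z)   [E -> Z]
(Z) => (2)   [Z -> 2]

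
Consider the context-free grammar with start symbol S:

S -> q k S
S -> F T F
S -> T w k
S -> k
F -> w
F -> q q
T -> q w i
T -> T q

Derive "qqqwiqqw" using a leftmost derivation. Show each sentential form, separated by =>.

S => FTF   [S -> F T F]
FTF => qqTF   [F -> q q]
qqTF => qqTqF   [T -> T q]
qqTqF => qqTqqF   [T -> T q]
qqTqqF => qqqwiqqF   [T -> q w i]
qqqwiqqF => qqqwiqqw   [F -> w]

S=>FTF=>qqTF=>qqTqF=>qqTqqF=>qqqwiqqF=>qqqwiqqw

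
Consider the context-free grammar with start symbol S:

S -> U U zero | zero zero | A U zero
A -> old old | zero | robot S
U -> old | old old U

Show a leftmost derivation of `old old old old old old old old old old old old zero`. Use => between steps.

S => U U zero   [S -> U U zero]
U U zero => old U zero   [U -> old]
old U zero => old old old U zero   [U -> old old U]
old old old U zero => old old old old old U zero   [U -> old old U]
old old old old old U zero => old old old old old old old U zero   [U -> old old U]
old old old old old old old U zero => old old old old old old old old old U zero   [U -> old old U]
old old old old old old old old old U zero => old old old old old old old old old old old U zero   [U -> old old U]
old old old old old old old old old old old U zero => old old old old old old old old old old old old zero   [U -> old]

S => U U zero => old U zero => old old old U zero => old old old old old U zero => old old old old old old old U zero => old old old old old old old old old U zero => old old old old old old old old old old old U zero => old old old old old old old old old old old old zero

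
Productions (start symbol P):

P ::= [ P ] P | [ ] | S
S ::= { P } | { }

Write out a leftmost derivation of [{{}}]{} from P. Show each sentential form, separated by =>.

P => [P]P => [S]P => [{P}]P => [{S}]P => [{{}}]P => [{{}}]S => [{{}}]{}

P => [P]P   [P ::= [ P ] P]
[P]P => [S]P   [P ::= S]
[S]P => [{P}]P   [S ::= { P }]
[{P}]P => [{S}]P   [P ::= S]
[{S}]P => [{{}}]P   [S ::= { }]
[{{}}]P => [{{}}]S   [P ::= S]
[{{}}]S => [{{}}]{}   [S ::= { }]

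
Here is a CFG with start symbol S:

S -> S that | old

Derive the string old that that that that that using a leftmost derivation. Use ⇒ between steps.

S ⇒ S that ⇒ S that that ⇒ S that that that ⇒ S that that that that ⇒ S that that that that that ⇒ old that that that that that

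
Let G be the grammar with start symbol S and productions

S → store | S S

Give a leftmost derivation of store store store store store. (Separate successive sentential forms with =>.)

S => S S => S S S => store S S => store S S S => store S S S S => store store S S S => store store store S S => store store store store S => store store store store store

S => S S   [S → S S]
S S => S S S   [S → S S]
S S S => store S S   [S → store]
store S S => store S S S   [S → S S]
store S S S => store S S S S   [S → S S]
store S S S S => store store S S S   [S → store]
store store S S S => store store store S S   [S → store]
store store store S S => store store store store S   [S → store]
store store store store S => store store store store store   [S → store]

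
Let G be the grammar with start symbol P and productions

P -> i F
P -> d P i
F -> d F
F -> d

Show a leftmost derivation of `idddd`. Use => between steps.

P => iF   [P -> i F]
iF => idF   [F -> d F]
idF => iddF   [F -> d F]
iddF => idddF   [F -> d F]
idddF => idddd   [F -> d]

P=>iF=>idF=>iddF=>idddF=>idddd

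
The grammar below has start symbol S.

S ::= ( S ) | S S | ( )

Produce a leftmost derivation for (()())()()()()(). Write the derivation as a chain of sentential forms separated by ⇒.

S ⇒ SS ⇒ SSS ⇒ SSSS ⇒ SSSSS ⇒ SSSSSS ⇒ (S)SSSSS ⇒ (SS)SSSSS ⇒ (()S)SSSSS ⇒ (()())SSSSS ⇒ (()())()SSSS ⇒ (()())()()SSS ⇒ (()())()()()SS ⇒ (()())()()()()S ⇒ (()())()()()()()

S ⇒ SS   [S ::= S S]
SS ⇒ SSS   [S ::= S S]
SSS ⇒ SSSS   [S ::= S S]
SSSS ⇒ SSSSS   [S ::= S S]
SSSSS ⇒ SSSSSS   [S ::= S S]
SSSSSS ⇒ (S)SSSSS   [S ::= ( S )]
(S)SSSSS ⇒ (SS)SSSSS   [S ::= S S]
(SS)SSSSS ⇒ (()S)SSSSS   [S ::= ( )]
(()S)SSSSS ⇒ (()())SSSSS   [S ::= ( )]
(()())SSSSS ⇒ (()())()SSSS   [S ::= ( )]
(()())()SSSS ⇒ (()())()()SSS   [S ::= ( )]
(()())()()SSS ⇒ (()())()()()SS   [S ::= ( )]
(()())()()()SS ⇒ (()())()()()()S   [S ::= ( )]
(()())()()()()S ⇒ (()())()()()()()   [S ::= ( )]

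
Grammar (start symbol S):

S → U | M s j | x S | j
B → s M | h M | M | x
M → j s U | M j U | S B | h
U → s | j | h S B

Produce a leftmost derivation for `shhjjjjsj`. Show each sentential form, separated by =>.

S => Msj   [S → M s j]
Msj => MjUsj   [M → M j U]
MjUsj => SBjUsj   [M → S B]
SBjUsj => UBjUsj   [S → U]
UBjUsj => sBjUsj   [U → s]
sBjUsj => shMjUsj   [B → h M]
shMjUsj => shMjUjUsj   [M → M j U]
shMjUjUsj => shhjUjUsj   [M → h]
shhjUjUsj => shhjjjUsj   [U → j]
shhjjjUsj => shhjjjjsj   [U → j]

S => Msj => MjUsj => SBjUsj => UBjUsj => sBjUsj => shMjUsj => shMjUjUsj => shhjUjUsj => shhjjjUsj => shhjjjjsj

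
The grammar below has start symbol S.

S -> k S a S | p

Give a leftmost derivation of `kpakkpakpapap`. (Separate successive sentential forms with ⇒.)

S ⇒ kSaS   [S -> k S a S]
kSaS ⇒ kpaS   [S -> p]
kpaS ⇒ kpakSaS   [S -> k S a S]
kpakSaS ⇒ kpakkSaSaS   [S -> k S a S]
kpakkSaSaS ⇒ kpakkpaSaS   [S -> p]
kpakkpaSaS ⇒ kpakkpakSaSaS   [S -> k S a S]
kpakkpakSaSaS ⇒ kpakkpakpaSaS   [S -> p]
kpakkpakpaSaS ⇒ kpakkpakpapaS   [S -> p]
kpakkpakpapaS ⇒ kpakkpakpapap   [S -> p]

S⇒kSaS⇒kpaS⇒kpakSaS⇒kpakkSaSaS⇒kpakkpaSaS⇒kpakkpakSaSaS⇒kpakkpakpaSaS⇒kpakkpakpapaS⇒kpakkpakpapap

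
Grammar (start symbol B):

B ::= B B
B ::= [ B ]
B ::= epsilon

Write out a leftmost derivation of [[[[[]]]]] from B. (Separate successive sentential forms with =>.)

B => [B] => [[B]] => [[[B]]] => [[[[B]]]] => [[[[[B]]]]] => [[[[[]]]]]

B => [B]   [B ::= [ B ]]
[B] => [[B]]   [B ::= [ B ]]
[[B]] => [[[B]]]   [B ::= [ B ]]
[[[B]]] => [[[[B]]]]   [B ::= [ B ]]
[[[[B]]]] => [[[[[B]]]]]   [B ::= [ B ]]
[[[[[B]]]]] => [[[[[]]]]]   [B ::= epsilon]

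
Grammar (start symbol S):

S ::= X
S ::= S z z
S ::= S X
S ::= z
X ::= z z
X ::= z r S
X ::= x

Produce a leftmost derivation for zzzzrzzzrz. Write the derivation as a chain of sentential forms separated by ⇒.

S ⇒ SX   [S ::= S X]
SX ⇒ SzzX   [S ::= S z z]
SzzX ⇒ zzzX   [S ::= z]
zzzX ⇒ zzzzrS   [X ::= z r S]
zzzzrS ⇒ zzzzrSX   [S ::= S X]
zzzzrSX ⇒ zzzzrXX   [S ::= X]
zzzzrXX ⇒ zzzzrzzX   [X ::= z z]
zzzzrzzX ⇒ zzzzrzzzrS   [X ::= z r S]
zzzzrzzzrS ⇒ zzzzrzzzrz   [S ::= z]

S ⇒ SX ⇒ SzzX ⇒ zzzX ⇒ zzzzrS ⇒ zzzzrSX ⇒ zzzzrXX ⇒ zzzzrzzX ⇒ zzzzrzzzrS ⇒ zzzzrzzzrz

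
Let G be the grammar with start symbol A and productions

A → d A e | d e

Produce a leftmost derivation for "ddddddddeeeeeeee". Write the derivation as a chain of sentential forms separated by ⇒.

A ⇒ dAe   [A → d A e]
dAe ⇒ ddAee   [A → d A e]
ddAee ⇒ dddAeee   [A → d A e]
dddAeee ⇒ ddddAeeee   [A → d A e]
ddddAeeee ⇒ dddddAeeeee   [A → d A e]
dddddAeeeee ⇒ ddddddAeeeeee   [A → d A e]
ddddddAeeeeee ⇒ dddddddAeeeeeee   [A → d A e]
dddddddAeeeeeee ⇒ ddddddddeeeeeeee   [A → d e]

A ⇒ dAe ⇒ ddAee ⇒ dddAeee ⇒ ddddAeeee ⇒ dddddAeeeee ⇒ ddddddAeeeeee ⇒ dddddddAeeeeeee ⇒ ddddddddeeeeeeee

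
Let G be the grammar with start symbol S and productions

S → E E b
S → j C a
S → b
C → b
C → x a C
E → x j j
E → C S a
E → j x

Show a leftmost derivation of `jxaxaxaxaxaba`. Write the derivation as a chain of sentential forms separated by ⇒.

S ⇒ jCa ⇒ jxaCa ⇒ jxaxaCa ⇒ jxaxaxaCa ⇒ jxaxaxaxaCa ⇒ jxaxaxaxaxaCa ⇒ jxaxaxaxaxaba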